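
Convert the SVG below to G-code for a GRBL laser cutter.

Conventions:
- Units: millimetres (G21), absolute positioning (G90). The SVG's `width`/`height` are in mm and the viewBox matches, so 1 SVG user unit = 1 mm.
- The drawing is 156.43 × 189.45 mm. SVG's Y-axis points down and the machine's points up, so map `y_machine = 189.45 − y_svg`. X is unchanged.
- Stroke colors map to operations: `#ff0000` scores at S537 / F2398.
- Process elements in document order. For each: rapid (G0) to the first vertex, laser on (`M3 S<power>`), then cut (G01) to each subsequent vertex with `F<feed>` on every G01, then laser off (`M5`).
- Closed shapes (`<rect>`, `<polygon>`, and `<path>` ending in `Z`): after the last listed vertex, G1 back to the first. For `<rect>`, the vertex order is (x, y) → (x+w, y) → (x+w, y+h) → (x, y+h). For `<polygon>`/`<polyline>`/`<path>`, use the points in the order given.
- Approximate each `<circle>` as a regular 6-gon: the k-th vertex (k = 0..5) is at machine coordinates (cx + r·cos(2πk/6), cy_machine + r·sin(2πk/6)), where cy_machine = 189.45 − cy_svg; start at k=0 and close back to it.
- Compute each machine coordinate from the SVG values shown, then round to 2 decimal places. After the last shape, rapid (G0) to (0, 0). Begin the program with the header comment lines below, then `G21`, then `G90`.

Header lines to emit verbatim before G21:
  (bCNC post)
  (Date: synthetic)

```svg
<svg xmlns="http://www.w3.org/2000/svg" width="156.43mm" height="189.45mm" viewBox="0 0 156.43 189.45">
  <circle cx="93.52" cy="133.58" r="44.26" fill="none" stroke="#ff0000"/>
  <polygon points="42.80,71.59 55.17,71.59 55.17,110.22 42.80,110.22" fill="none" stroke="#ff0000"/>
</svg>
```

(bCNC post)
(Date: synthetic)
G21
G90
G0 X137.78 Y55.87
M3 S537
G01 X115.65 Y94.20 F2398
G01 X71.39 Y94.20 F2398
G01 X49.26 Y55.87 F2398
G01 X71.39 Y17.54 F2398
G01 X115.65 Y17.54 F2398
G01 X137.78 Y55.87 F2398
M5
G0 X42.80 Y117.86
M3 S537
G01 X55.17 Y117.86 F2398
G01 X55.17 Y79.23 F2398
G01 X42.80 Y79.23 F2398
G01 X42.80 Y117.86 F2398
M5
G0 X0.00 Y0.00

Since the viewBox matches the mm dimensions, user units are millimetres directly. The only transform is the Y-flip y_m = 189.45 − y_svg.

Shape 1 is a circle drawn with `<circle>`. Its stroke #ff0000 means score at S537, F2398. After flipping Y the toolpath is (137.78,55.87) → (115.65,94.20) → (71.39,94.20) → (49.26,55.87) → (71.39,17.54) → (115.65,17.54) → (137.78,55.87), returning to the start.

Shape 2 is a rectangle drawn with `<polygon>`. Its stroke #ff0000 means score at S537, F2398. After flipping Y the toolpath is (42.80,117.86) → (55.17,117.86) → (55.17,79.23) → (42.80,79.23) → (42.80,117.86), returning to the start.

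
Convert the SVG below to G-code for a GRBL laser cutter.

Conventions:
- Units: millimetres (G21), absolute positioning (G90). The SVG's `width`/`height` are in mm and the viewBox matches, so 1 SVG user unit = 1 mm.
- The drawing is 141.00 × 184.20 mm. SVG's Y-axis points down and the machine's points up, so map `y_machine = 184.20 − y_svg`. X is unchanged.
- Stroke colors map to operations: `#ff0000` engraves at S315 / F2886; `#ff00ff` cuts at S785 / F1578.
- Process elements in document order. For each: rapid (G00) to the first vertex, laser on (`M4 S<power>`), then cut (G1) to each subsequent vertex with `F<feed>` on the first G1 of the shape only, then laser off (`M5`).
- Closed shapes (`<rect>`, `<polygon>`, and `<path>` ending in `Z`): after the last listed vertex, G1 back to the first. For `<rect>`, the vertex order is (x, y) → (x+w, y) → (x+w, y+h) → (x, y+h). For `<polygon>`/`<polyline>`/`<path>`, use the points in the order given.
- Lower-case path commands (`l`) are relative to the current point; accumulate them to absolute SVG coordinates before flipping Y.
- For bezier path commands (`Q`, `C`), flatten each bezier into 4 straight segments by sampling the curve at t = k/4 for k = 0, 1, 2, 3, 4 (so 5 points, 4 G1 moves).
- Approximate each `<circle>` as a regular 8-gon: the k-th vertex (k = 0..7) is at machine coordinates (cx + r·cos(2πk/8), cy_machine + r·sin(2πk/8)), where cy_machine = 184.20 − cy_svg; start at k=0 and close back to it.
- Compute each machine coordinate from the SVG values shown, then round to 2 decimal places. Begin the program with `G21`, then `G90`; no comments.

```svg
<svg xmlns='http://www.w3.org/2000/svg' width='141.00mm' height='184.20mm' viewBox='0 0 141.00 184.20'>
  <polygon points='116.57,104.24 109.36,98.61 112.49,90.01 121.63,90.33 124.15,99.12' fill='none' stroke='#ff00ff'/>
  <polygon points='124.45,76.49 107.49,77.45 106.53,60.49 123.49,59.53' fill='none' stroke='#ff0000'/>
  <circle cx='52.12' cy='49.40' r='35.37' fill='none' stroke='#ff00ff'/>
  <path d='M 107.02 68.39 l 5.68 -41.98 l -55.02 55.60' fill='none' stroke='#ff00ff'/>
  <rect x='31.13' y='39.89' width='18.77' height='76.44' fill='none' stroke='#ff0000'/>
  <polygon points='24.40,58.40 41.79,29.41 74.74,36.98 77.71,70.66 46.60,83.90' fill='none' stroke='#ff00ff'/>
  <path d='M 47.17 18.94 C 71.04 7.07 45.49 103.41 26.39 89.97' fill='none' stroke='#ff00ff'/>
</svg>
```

Since the viewBox matches the mm dimensions, user units are millimetres directly. The only transform is the Y-flip y_m = 184.20 − y_svg.

Shape 1 is a regular polygon drawn with `<polygon>`. Its stroke #ff00ff means cut at S785, F1578. After flipping Y the toolpath is (116.57,79.96) → (109.36,85.59) → (112.49,94.19) → (121.63,93.87) → (124.15,85.08) → (116.57,79.96), returning to the start.

Shape 2 is a regular polygon drawn with `<polygon>`. Its stroke #ff0000 means engrave at S315, F2886. After flipping Y the toolpath is (124.45,107.71) → (107.49,106.75) → (106.53,123.71) → (123.49,124.67) → (124.45,107.71), returning to the start.

Shape 3 is a circle drawn with `<circle>`. Its stroke #ff00ff means cut at S785, F1578. After flipping Y the toolpath is (87.49,134.80) → (77.13,159.81) → (52.12,170.17) → (27.11,159.81) → (16.75,134.80) → (27.11,109.79) → (52.12,99.43) → (77.13,109.79) → (87.49,134.80), returning to the start.

Shape 4 is a open polyline drawn with `<path>`. Its stroke #ff00ff means cut at S785, F1578. After flipping Y the toolpath is (107.02,115.81) → (112.70,157.79) → (57.68,102.19).

Shape 5 is a rectangle drawn with `<rect>`. Its stroke #ff0000 means engrave at S315, F2886. After flipping Y the toolpath is (31.13,144.31) → (49.90,144.31) → (49.90,67.87) → (31.13,67.87) → (31.13,144.31), returning to the start.

Shape 6 is a regular polygon drawn with `<polygon>`. Its stroke #ff00ff means cut at S785, F1578. After flipping Y the toolpath is (24.40,125.80) → (41.79,154.79) → (74.74,147.22) → (77.71,113.54) → (46.60,100.30) → (24.40,125.80), returning to the start.

Shape 7 is a cubic bezier drawn with `<path>`. Its stroke #ff00ff means cut at S785, F1578. After flipping Y the toolpath is (47.17,165.26) → (56.68,157.28) → (52.89,129.16) → (41.05,101.33) → (26.39,94.23).

G21
G90
G00 X116.57 Y79.96
M4 S785
G1 X109.36 Y85.59 F1578
G1 X112.49 Y94.19
G1 X121.63 Y93.87
G1 X124.15 Y85.08
G1 X116.57 Y79.96
M5
G00 X124.45 Y107.71
M4 S315
G1 X107.49 Y106.75 F2886
G1 X106.53 Y123.71
G1 X123.49 Y124.67
G1 X124.45 Y107.71
M5
G00 X87.49 Y134.80
M4 S785
G1 X77.13 Y159.81 F1578
G1 X52.12 Y170.17
G1 X27.11 Y159.81
G1 X16.75 Y134.80
G1 X27.11 Y109.79
G1 X52.12 Y99.43
G1 X77.13 Y109.79
G1 X87.49 Y134.80
M5
G00 X107.02 Y115.81
M4 S785
G1 X112.70 Y157.79 F1578
G1 X57.68 Y102.19
M5
G00 X31.13 Y144.31
M4 S315
G1 X49.90 Y144.31 F2886
G1 X49.90 Y67.87
G1 X31.13 Y67.87
G1 X31.13 Y144.31
M5
G00 X24.40 Y125.80
M4 S785
G1 X41.79 Y154.79 F1578
G1 X74.74 Y147.22
G1 X77.71 Y113.54
G1 X46.60 Y100.30
G1 X24.40 Y125.80
M5
G00 X47.17 Y165.26
M4 S785
G1 X56.68 Y157.28 F1578
G1 X52.89 Y129.16
G1 X41.05 Y101.33
G1 X26.39 Y94.23
M5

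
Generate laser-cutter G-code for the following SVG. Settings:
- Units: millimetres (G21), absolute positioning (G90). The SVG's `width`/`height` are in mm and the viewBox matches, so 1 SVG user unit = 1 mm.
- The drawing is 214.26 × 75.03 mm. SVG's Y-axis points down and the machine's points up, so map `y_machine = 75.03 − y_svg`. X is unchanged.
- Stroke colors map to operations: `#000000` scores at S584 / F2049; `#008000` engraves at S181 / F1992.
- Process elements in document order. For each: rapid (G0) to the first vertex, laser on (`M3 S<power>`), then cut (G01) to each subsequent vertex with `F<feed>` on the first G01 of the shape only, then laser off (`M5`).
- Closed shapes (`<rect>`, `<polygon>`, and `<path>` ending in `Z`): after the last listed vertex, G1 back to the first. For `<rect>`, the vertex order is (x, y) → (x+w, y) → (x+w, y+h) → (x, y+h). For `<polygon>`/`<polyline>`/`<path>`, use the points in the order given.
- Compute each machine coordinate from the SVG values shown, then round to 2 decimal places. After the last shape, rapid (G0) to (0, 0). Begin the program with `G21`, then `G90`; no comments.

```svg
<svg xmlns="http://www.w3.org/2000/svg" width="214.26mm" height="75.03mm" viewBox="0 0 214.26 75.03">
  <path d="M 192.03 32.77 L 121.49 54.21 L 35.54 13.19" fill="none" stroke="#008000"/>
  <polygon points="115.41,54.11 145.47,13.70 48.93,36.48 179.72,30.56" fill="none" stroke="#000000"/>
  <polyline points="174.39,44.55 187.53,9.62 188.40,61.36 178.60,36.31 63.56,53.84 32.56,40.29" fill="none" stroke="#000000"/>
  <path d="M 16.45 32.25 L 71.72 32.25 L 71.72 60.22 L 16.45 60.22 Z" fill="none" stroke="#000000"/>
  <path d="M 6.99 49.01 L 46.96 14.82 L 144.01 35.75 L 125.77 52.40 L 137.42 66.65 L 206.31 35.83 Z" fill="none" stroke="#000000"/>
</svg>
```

viewBox `0 0 214.26 75.03` with mm width/height → 1 unit = 1 mm. Flip: y_m = 75.03 − y_svg.

**Shape 1** — `<path>` open polyline, stroke `#008000` → engrave (S181, F1992). Machine vertices: (192.03,42.26) → (121.49,20.82) → (35.54,61.84). Open path.

**Shape 2** — `<polygon>` closed polygon, stroke `#000000` → score (S584, F2049). Machine vertices: (115.41,20.92) → (145.47,61.33) → (48.93,38.55) → (179.72,44.47) → (115.41,20.92). Closed: final G1 returns to the first vertex.

**Shape 3** — `<polyline>` open polyline, stroke `#000000` → score (S584, F2049). Machine vertices: (174.39,30.48) → (187.53,65.41) → (188.40,13.67) → (178.60,38.72) → (63.56,21.19) → (32.56,34.74). Open path.

**Shape 4** — `<path>` rectangle, stroke `#000000` → score (S584, F2049). Machine vertices: (16.45,42.78) → (71.72,42.78) → (71.72,14.81) → (16.45,14.81) → (16.45,42.78). Closed: final G1 returns to the first vertex.

**Shape 5** — `<path>` closed polygon, stroke `#000000` → score (S584, F2049). Machine vertices: (6.99,26.02) → (46.96,60.21) → (144.01,39.28) → (125.77,22.63) → (137.42,8.38) → (206.31,39.20) → (6.99,26.02). Closed: final G1 returns to the first vertex.

G21
G90
G0 X192.03 Y42.26
M3 S181
G01 X121.49 Y20.82 F1992
G01 X35.54 Y61.84
M5
G0 X115.41 Y20.92
M3 S584
G01 X145.47 Y61.33 F2049
G01 X48.93 Y38.55
G01 X179.72 Y44.47
G01 X115.41 Y20.92
M5
G0 X174.39 Y30.48
M3 S584
G01 X187.53 Y65.41 F2049
G01 X188.40 Y13.67
G01 X178.60 Y38.72
G01 X63.56 Y21.19
G01 X32.56 Y34.74
M5
G0 X16.45 Y42.78
M3 S584
G01 X71.72 Y42.78 F2049
G01 X71.72 Y14.81
G01 X16.45 Y14.81
G01 X16.45 Y42.78
M5
G0 X6.99 Y26.02
M3 S584
G01 X46.96 Y60.21 F2049
G01 X144.01 Y39.28
G01 X125.77 Y22.63
G01 X137.42 Y8.38
G01 X206.31 Y39.20
G01 X6.99 Y26.02
M5
G0 X0.00 Y0.00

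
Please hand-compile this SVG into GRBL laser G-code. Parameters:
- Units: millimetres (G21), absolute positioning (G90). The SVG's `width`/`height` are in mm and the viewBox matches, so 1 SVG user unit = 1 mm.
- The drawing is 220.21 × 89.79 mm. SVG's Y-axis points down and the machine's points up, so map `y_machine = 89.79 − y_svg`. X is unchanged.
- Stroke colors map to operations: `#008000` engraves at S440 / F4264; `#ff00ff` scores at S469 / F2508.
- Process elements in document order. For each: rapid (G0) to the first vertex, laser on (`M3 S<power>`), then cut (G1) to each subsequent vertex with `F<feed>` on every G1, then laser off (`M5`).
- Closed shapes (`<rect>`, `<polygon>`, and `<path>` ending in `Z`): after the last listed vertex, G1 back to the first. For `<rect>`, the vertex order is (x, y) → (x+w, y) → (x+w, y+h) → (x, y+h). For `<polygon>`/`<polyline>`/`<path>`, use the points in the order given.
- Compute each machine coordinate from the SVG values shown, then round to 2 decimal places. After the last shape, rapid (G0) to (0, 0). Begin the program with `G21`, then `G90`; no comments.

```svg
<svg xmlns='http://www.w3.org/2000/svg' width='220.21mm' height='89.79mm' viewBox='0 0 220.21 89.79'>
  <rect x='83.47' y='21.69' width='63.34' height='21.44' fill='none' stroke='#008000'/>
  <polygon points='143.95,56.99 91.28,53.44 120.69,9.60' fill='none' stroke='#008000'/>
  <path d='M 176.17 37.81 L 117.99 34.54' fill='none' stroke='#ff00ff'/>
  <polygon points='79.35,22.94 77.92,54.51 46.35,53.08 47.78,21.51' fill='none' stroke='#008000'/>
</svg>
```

G21
G90
G0 X83.47 Y68.10
M3 S440
G1 X146.81 Y68.10 F4264
G1 X146.81 Y46.66 F4264
G1 X83.47 Y46.66 F4264
G1 X83.47 Y68.10 F4264
M5
G0 X143.95 Y32.80
M3 S440
G1 X91.28 Y36.35 F4264
G1 X120.69 Y80.19 F4264
G1 X143.95 Y32.80 F4264
M5
G0 X176.17 Y51.98
M3 S469
G1 X117.99 Y55.25 F2508
M5
G0 X79.35 Y66.85
M3 S440
G1 X77.92 Y35.28 F4264
G1 X46.35 Y36.71 F4264
G1 X47.78 Y68.28 F4264
G1 X79.35 Y66.85 F4264
M5
G0 X0.00 Y0.00

viewBox `0 0 220.21 89.79` with mm width/height → 1 unit = 1 mm. Flip: y_m = 89.79 − y_svg.

**Shape 1** — `<rect>` rectangle, stroke `#008000` → engrave (S440, F4264). Machine vertices: (83.47,68.10) → (146.81,68.10) → (146.81,46.66) → (83.47,46.66) → (83.47,68.10). Closed: final G1 returns to the first vertex.

**Shape 2** — `<polygon>` regular polygon, stroke `#008000` → engrave (S440, F4264). Machine vertices: (143.95,32.80) → (91.28,36.35) → (120.69,80.19) → (143.95,32.80). Closed: final G1 returns to the first vertex.

**Shape 3** — `<path>` line segment, stroke `#ff00ff` → score (S469, F2508). Machine vertices: (176.17,51.98) → (117.99,55.25). Open path.

**Shape 4** — `<polygon>` regular polygon, stroke `#008000` → engrave (S440, F4264). Machine vertices: (79.35,66.85) → (77.92,35.28) → (46.35,36.71) → (47.78,68.28) → (79.35,66.85). Closed: final G1 returns to the first vertex.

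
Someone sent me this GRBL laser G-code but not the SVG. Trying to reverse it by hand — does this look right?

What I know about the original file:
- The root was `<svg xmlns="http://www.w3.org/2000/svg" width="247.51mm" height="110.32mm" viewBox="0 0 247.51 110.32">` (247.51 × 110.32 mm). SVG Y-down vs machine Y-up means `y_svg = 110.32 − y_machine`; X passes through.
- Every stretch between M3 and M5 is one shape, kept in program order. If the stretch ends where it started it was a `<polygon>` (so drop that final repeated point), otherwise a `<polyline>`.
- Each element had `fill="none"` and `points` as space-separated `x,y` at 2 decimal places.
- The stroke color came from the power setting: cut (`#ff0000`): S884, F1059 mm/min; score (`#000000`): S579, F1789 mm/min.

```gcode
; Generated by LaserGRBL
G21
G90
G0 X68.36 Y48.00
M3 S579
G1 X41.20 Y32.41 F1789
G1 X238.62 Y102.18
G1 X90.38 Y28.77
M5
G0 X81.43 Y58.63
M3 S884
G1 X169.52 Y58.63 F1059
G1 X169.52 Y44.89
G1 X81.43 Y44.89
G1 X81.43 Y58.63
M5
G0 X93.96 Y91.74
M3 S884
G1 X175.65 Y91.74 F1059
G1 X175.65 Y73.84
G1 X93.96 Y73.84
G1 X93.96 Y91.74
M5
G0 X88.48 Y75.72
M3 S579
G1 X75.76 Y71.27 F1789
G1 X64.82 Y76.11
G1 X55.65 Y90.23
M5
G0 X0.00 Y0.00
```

<svg xmlns="http://www.w3.org/2000/svg" width="247.51mm" height="110.32mm" viewBox="0 0 247.51 110.32">
  <polyline points="68.36,62.32 41.20,77.91 238.62,8.14 90.38,81.55" fill="none" stroke="#000000"/>
  <polygon points="81.43,51.69 169.52,51.69 169.52,65.43 81.43,65.43" fill="none" stroke="#ff0000"/>
  <polygon points="93.96,18.58 175.65,18.58 175.65,36.48 93.96,36.48" fill="none" stroke="#ff0000"/>
  <polyline points="88.48,34.60 75.76,39.05 64.82,34.21 55.65,20.09" fill="none" stroke="#000000"/>
</svg>

Machine Y-up, SVG Y-down with viewBox height 110.32, so y_svg = 110.32 − y_machine; X carries over.

Run 1: S579 ⇒ score layer `#000000`. The run is open, so emit a `<polyline>` with points (Y-flipped): 68.36,62.32 41.20,77.91 238.62,8.14 90.38,81.55.

Run 2: the run's S884 means `#ff0000` (cut). The run returns to its start, so emit a `<polygon>` with points (Y-flipped): 81.43,51.69 169.52,51.69 169.52,65.43 81.43,65.43.

Run 3: the run's S884 means `#ff0000` (cut). The run returns to its start, so emit a `<polygon>` with points (Y-flipped): 93.96,18.58 175.65,18.58 175.65,36.48 93.96,36.48.

Run 4: power S579 maps to stroke `#000000` (score). The run is open, so emit a `<polyline>` with points (Y-flipped): 88.48,34.60 75.76,39.05 64.82,34.21 55.65,20.09.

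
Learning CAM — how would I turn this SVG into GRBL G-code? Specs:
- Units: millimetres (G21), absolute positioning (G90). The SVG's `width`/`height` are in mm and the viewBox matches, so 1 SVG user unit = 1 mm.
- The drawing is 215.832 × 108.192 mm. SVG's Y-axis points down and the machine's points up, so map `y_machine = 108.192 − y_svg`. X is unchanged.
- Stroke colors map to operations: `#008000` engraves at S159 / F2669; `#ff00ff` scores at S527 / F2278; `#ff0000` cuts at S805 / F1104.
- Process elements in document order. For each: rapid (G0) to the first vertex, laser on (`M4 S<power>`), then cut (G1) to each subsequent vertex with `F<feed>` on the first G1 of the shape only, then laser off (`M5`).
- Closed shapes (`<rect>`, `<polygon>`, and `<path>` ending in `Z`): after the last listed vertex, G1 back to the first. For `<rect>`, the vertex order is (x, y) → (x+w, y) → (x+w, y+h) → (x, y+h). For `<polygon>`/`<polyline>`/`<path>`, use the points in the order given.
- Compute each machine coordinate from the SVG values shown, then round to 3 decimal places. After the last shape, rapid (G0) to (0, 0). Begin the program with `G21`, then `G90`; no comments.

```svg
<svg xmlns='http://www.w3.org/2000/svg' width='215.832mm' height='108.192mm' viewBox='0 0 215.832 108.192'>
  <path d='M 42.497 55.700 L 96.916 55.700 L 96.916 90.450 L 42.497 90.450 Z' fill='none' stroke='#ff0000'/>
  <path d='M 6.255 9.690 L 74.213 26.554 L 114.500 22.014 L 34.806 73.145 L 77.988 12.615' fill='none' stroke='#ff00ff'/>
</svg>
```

G21
G90
G0 X42.497 Y52.492
M4 S805
G1 X96.916 Y52.492 F1104
G1 X96.916 Y17.742
G1 X42.497 Y17.742
G1 X42.497 Y52.492
M5
G0 X6.255 Y98.502
M4 S527
G1 X74.213 Y81.638 F2278
G1 X114.500 Y86.178
G1 X34.806 Y35.047
G1 X77.988 Y95.577
M5
G0 X0.000 Y0.000

Since the viewBox matches the mm dimensions, user units are millimetres directly. The only transform is the Y-flip y_m = 108.192 − y_svg.

Shape 1 is a rectangle drawn with `<path>`. Its stroke #ff0000 means cut at S805, F1104. After flipping Y the toolpath is (42.497,52.492) → (96.916,52.492) → (96.916,17.742) → (42.497,17.742) → (42.497,52.492), returning to the start.

Shape 2 is a open polyline drawn with `<path>`. Its stroke #ff00ff means score at S527, F2278. After flipping Y the toolpath is (6.255,98.502) → (74.213,81.638) → (114.500,86.178) → (34.806,35.047) → (77.988,95.577).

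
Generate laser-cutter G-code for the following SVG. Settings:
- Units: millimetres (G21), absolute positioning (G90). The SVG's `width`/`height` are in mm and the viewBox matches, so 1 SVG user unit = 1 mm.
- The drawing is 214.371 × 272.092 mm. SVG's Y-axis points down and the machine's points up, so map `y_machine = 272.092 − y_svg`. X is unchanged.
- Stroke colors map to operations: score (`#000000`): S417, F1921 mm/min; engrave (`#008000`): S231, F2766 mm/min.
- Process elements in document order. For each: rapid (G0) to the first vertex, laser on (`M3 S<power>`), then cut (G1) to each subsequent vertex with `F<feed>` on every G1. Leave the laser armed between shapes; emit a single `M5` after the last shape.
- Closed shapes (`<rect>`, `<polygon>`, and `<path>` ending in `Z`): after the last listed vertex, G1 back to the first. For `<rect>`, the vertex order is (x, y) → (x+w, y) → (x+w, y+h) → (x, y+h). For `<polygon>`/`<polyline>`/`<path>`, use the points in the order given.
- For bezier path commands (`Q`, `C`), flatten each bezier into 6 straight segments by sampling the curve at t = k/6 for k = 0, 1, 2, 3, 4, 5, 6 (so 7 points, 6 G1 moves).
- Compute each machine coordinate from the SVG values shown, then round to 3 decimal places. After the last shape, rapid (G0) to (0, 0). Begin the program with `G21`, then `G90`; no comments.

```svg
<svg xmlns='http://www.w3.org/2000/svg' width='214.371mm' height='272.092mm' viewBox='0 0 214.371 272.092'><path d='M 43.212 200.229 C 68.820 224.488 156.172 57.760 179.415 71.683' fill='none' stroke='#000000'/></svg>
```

G21
G90
G0 X43.212 Y71.863
M3 S417
G1 X60.579 Y73.929 F1921
G1 X84.740 Y97.502 F1921
G1 X112.200 Y132.260 F1921
G1 X139.464 Y167.879 F1921
G1 X163.034 Y194.037 F1921
G1 X179.415 Y200.409 F1921
M5
G0 X0.000 Y0.000

Since the viewBox matches the mm dimensions, user units are millimetres directly. The only transform is the Y-flip y_m = 272.092 − y_svg.

Shape 1 is a cubic bezier drawn with `<path>`. Its stroke #000000 means score at S417, F1921. After flipping Y the toolpath is (43.212,71.863) → (60.579,73.929) → (84.740,97.502) → (112.200,132.260) → (139.464,167.879) → (163.034,194.037) → (179.415,200.409).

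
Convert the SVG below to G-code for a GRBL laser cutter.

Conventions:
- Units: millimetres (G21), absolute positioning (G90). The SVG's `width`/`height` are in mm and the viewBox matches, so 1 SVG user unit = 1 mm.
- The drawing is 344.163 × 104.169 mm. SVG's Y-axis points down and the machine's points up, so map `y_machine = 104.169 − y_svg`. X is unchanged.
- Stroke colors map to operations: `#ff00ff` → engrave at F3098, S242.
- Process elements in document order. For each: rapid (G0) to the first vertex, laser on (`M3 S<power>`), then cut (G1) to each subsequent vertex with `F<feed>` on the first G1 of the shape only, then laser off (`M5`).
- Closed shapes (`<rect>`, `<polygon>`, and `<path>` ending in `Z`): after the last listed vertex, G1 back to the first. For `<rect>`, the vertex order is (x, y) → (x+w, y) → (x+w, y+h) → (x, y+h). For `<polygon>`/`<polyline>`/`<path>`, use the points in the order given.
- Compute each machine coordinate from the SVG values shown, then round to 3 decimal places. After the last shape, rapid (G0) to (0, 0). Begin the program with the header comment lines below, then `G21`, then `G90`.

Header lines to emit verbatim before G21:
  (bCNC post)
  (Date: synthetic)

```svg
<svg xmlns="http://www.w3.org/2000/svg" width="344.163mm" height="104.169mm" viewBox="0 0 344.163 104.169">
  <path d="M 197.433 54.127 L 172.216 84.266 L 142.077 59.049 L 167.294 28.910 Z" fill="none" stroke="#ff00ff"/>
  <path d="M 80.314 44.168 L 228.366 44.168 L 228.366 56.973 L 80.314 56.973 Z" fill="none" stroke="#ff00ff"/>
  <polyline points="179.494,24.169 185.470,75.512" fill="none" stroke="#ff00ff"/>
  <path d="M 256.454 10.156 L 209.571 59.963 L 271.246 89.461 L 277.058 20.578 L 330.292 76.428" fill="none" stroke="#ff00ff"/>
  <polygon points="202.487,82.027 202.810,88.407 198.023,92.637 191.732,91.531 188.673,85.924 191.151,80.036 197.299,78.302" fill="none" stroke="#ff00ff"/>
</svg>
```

(bCNC post)
(Date: synthetic)
G21
G90
G0 X197.433 Y50.042
M3 S242
G1 X172.216 Y19.903 F3098
G1 X142.077 Y45.120
G1 X167.294 Y75.259
G1 X197.433 Y50.042
M5
G0 X80.314 Y60.001
M3 S242
G1 X228.366 Y60.001 F3098
G1 X228.366 Y47.196
G1 X80.314 Y47.196
G1 X80.314 Y60.001
M5
G0 X179.494 Y80.000
M3 S242
G1 X185.470 Y28.657 F3098
M5
G0 X256.454 Y94.013
M3 S242
G1 X209.571 Y44.206 F3098
G1 X271.246 Y14.708
G1 X277.058 Y83.591
G1 X330.292 Y27.741
M5
G0 X202.487 Y22.142
M3 S242
G1 X202.810 Y15.762 F3098
G1 X198.023 Y11.532
G1 X191.732 Y12.638
G1 X188.673 Y18.245
G1 X191.151 Y24.133
G1 X197.299 Y25.867
G1 X202.487 Y22.142
M5
G0 X0.000 Y0.000

Since the viewBox matches the mm dimensions, user units are millimetres directly. The only transform is the Y-flip y_m = 104.169 − y_svg.

Shape 1 is a regular polygon drawn with `<path>`. Its stroke #ff00ff means engrave at S242, F3098. After flipping Y the toolpath is (197.433,50.042) → (172.216,19.903) → (142.077,45.120) → (167.294,75.259) → (197.433,50.042), returning to the start.

Shape 2 is a rectangle drawn with `<path>`. Its stroke #ff00ff means engrave at S242, F3098. After flipping Y the toolpath is (80.314,60.001) → (228.366,60.001) → (228.366,47.196) → (80.314,47.196) → (80.314,60.001), returning to the start.

Shape 3 is a line segment drawn with `<polyline>`. Its stroke #ff00ff means engrave at S242, F3098. After flipping Y the toolpath is (179.494,80.000) → (185.470,28.657).

Shape 4 is a open polyline drawn with `<path>`. Its stroke #ff00ff means engrave at S242, F3098. After flipping Y the toolpath is (256.454,94.013) → (209.571,44.206) → (271.246,14.708) → (277.058,83.591) → (330.292,27.741).

Shape 5 is a regular polygon drawn with `<polygon>`. Its stroke #ff00ff means engrave at S242, F3098. After flipping Y the toolpath is (202.487,22.142) → (202.810,15.762) → (198.023,11.532) → (191.732,12.638) → (188.673,18.245) → (191.151,24.133) → (197.299,25.867) → (202.487,22.142), returning to the start.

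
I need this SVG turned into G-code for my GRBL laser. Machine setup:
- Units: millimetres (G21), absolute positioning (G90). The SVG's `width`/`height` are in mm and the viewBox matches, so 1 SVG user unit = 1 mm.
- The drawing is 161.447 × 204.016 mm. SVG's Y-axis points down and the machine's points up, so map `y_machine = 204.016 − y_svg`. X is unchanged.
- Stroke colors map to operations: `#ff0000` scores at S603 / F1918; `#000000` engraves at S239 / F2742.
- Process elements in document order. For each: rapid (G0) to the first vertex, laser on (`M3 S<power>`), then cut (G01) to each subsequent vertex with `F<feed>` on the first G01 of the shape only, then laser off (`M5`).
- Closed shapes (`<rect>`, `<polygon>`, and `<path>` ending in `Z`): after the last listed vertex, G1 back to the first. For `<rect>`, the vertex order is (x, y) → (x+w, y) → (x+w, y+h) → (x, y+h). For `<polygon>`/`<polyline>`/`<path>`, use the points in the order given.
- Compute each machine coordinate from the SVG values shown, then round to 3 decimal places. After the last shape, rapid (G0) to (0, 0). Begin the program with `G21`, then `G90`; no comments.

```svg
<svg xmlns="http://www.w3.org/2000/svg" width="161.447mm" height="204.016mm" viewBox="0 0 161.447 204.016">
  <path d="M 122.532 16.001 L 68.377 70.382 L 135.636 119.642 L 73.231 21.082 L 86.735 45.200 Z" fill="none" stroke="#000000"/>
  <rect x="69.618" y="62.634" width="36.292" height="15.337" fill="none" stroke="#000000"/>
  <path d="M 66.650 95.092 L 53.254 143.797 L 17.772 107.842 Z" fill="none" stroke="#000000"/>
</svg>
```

1 u = 1 mm; y_m = 204.016 − y.

[1] `<path>` closed polygon, #000000→engrave S239 F2742: (122.532,188.015) → (68.377,133.634) → (135.636,84.374) → (73.231,182.934) → (86.735,158.816) → (122.532,188.015) (closed)

[2] `<rect>` rectangle, #000000→engrave S239 F2742: (69.618,141.382) → (105.910,141.382) → (105.910,126.045) → (69.618,126.045) → (69.618,141.382) (closed)

[3] `<path>` regular polygon, #000000→engrave S239 F2742: (66.650,108.924) → (53.254,60.219) → (17.772,96.174) → (66.650,108.924) (closed)

G21
G90
G0 X122.532 Y188.015
M3 S239
G01 X68.377 Y133.634 F2742
G01 X135.636 Y84.374
G01 X73.231 Y182.934
G01 X86.735 Y158.816
G01 X122.532 Y188.015
M5
G0 X69.618 Y141.382
M3 S239
G01 X105.910 Y141.382 F2742
G01 X105.910 Y126.045
G01 X69.618 Y126.045
G01 X69.618 Y141.382
M5
G0 X66.650 Y108.924
M3 S239
G01 X53.254 Y60.219 F2742
G01 X17.772 Y96.174
G01 X66.650 Y108.924
M5
G0 X0.000 Y0.000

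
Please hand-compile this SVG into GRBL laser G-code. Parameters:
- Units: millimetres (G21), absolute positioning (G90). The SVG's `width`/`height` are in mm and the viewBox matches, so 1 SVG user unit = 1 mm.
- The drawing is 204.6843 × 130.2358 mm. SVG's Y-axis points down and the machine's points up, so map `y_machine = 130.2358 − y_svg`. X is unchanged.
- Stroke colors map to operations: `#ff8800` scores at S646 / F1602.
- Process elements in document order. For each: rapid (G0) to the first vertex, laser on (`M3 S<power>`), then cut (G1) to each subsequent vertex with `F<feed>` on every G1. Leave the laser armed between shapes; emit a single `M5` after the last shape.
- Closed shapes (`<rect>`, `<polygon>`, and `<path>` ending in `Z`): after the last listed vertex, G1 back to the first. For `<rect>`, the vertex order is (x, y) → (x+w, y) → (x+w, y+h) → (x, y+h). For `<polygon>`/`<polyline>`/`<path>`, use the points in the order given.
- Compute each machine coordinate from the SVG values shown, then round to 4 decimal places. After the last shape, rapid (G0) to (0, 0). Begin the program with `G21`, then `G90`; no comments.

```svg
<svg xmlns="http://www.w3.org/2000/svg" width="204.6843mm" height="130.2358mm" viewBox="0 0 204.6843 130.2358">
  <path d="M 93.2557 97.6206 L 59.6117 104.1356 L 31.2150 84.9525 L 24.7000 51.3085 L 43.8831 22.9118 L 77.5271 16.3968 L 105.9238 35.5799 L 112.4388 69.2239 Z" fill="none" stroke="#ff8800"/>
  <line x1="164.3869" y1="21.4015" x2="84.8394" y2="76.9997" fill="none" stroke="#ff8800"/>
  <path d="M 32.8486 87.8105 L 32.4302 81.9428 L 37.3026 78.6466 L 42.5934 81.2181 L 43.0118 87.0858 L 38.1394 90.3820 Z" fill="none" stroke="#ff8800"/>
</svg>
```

G21
G90
G0 X93.2557 Y32.6152
M3 S646
G1 X59.6117 Y26.1002 F1602
G1 X31.2150 Y45.2833 F1602
G1 X24.7000 Y78.9273 F1602
G1 X43.8831 Y107.3240 F1602
G1 X77.5271 Y113.8390 F1602
G1 X105.9238 Y94.6559 F1602
G1 X112.4388 Y61.0119 F1602
G1 X93.2557 Y32.6152 F1602
G0 X164.3869 Y108.8343
M3 S646
G1 X84.8394 Y53.2361 F1602
G0 X32.8486 Y42.4253
M3 S646
G1 X32.4302 Y48.2930 F1602
G1 X37.3026 Y51.5892 F1602
G1 X42.5934 Y49.0177 F1602
G1 X43.0118 Y43.1500 F1602
G1 X38.1394 Y39.8538 F1602
G1 X32.8486 Y42.4253 F1602
M5
G0 X0.0000 Y0.0000

1 u = 1 mm; y_m = 130.2358 − y.

[1] `<path>` regular polygon, #ff8800→score S646 F1602: (93.2557,32.6152) → (59.6117,26.1002) → (31.2150,45.2833) → (24.7000,78.9273) → (43.8831,107.3240) → (77.5271,113.8390) → (105.9238,94.6559) → (112.4388,61.0119) → (93.2557,32.6152) (closed)

[2] `<line>` line segment, #ff8800→score S646 F1602: (164.3869,108.8343) → (84.8394,53.2361)

[3] `<path>` regular polygon, #ff8800→score S646 F1602: (32.8486,42.4253) → (32.4302,48.2930) → (37.3026,51.5892) → (42.5934,49.0177) → (43.0118,43.1500) → (38.1394,39.8538) → (32.8486,42.4253) (closed)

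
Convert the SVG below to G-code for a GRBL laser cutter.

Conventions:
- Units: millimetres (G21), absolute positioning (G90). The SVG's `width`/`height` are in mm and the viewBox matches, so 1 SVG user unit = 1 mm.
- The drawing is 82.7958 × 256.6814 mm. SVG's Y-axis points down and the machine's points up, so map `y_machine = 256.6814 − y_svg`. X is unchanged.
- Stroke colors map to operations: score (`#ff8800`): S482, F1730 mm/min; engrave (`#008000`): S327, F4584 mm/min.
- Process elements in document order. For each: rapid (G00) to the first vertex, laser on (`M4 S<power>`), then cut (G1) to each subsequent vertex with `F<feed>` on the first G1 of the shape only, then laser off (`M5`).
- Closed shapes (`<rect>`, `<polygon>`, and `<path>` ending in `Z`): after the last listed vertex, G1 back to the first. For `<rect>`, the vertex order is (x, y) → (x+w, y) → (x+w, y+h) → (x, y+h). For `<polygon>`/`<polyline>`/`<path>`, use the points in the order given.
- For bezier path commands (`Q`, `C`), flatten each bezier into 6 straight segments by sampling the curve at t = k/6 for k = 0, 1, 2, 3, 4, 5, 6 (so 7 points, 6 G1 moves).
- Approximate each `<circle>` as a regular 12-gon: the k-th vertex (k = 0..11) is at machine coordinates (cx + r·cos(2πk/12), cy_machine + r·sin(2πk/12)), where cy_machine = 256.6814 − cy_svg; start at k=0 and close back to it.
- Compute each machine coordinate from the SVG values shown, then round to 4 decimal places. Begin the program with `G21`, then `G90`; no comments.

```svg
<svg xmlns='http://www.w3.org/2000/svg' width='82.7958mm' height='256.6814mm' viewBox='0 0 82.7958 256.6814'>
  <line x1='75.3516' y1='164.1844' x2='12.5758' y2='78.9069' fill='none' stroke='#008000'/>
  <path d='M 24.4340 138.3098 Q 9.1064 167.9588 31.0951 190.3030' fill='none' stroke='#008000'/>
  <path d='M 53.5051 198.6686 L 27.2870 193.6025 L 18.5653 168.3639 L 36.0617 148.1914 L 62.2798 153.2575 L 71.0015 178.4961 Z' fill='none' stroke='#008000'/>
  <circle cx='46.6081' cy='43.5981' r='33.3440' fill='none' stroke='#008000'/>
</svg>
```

viewBox `0 0 82.7958 256.6814` with mm width/height → 1 unit = 1 mm. Flip: y_m = 256.6814 − y_svg.

**Shape 1** — `<line>` line segment, stroke `#008000` → engrave (S327, F4584). Machine vertices: (75.3516,92.4970) → (12.5758,177.7745). Open path.

**Shape 2** — `<path>` quadratic bezier, stroke `#008000` → engrave (S327, F4584). Control points (SVG): P0=(24.4340,138.3098), P1=(9.1064,167.9588), P2=(31.0951,190.3030); sampled at t=k/6. Machine vertices: (24.4340,118.3716) → (20.3614,108.6915) → (18.3619,99.4172) → (18.4355,90.5488) → (20.5822,82.0862) → (24.8021,74.0294) → (31.0951,66.3784). Open path.

**Shape 3** — `<path>` regular polygon, stroke `#008000` → engrave (S327, F4584). Machine vertices: (53.5051,58.0128) → (27.2870,63.0789) → (18.5653,88.3175) → (36.0617,108.4900) → (62.2798,103.4239) → (71.0015,78.1853) → (53.5051,58.0128). Closed: final G1 returns to the first vertex.

**Shape 4** — `<circle>` circle, stroke `#008000` → engrave (S327, F4584). Machine vertices: (79.9521,213.0833) → (75.4849,229.7553) → (63.2801,241.9601) → (46.6081,246.4273) → (29.9361,241.9601) → (17.7313,229.7553) → (13.2641,213.0833) → (17.7313,196.4113) → (29.9361,184.2065) → (46.6081,179.7393) → (63.2801,184.2065) → (75.4849,196.4113) → (79.9521,213.0833). Closed: final G1 returns to the first vertex.

G21
G90
G00 X75.3516 Y92.4970
M4 S327
G1 X12.5758 Y177.7745 F4584
M5
G00 X24.4340 Y118.3716
M4 S327
G1 X20.3614 Y108.6915 F4584
G1 X18.3619 Y99.4172
G1 X18.4355 Y90.5488
G1 X20.5822 Y82.0862
G1 X24.8021 Y74.0294
G1 X31.0951 Y66.3784
M5
G00 X53.5051 Y58.0128
M4 S327
G1 X27.2870 Y63.0789 F4584
G1 X18.5653 Y88.3175
G1 X36.0617 Y108.4900
G1 X62.2798 Y103.4239
G1 X71.0015 Y78.1853
G1 X53.5051 Y58.0128
M5
G00 X79.9521 Y213.0833
M4 S327
G1 X75.4849 Y229.7553 F4584
G1 X63.2801 Y241.9601
G1 X46.6081 Y246.4273
G1 X29.9361 Y241.9601
G1 X17.7313 Y229.7553
G1 X13.2641 Y213.0833
G1 X17.7313 Y196.4113
G1 X29.9361 Y184.2065
G1 X46.6081 Y179.7393
G1 X63.2801 Y184.2065
G1 X75.4849 Y196.4113
G1 X79.9521 Y213.0833
M5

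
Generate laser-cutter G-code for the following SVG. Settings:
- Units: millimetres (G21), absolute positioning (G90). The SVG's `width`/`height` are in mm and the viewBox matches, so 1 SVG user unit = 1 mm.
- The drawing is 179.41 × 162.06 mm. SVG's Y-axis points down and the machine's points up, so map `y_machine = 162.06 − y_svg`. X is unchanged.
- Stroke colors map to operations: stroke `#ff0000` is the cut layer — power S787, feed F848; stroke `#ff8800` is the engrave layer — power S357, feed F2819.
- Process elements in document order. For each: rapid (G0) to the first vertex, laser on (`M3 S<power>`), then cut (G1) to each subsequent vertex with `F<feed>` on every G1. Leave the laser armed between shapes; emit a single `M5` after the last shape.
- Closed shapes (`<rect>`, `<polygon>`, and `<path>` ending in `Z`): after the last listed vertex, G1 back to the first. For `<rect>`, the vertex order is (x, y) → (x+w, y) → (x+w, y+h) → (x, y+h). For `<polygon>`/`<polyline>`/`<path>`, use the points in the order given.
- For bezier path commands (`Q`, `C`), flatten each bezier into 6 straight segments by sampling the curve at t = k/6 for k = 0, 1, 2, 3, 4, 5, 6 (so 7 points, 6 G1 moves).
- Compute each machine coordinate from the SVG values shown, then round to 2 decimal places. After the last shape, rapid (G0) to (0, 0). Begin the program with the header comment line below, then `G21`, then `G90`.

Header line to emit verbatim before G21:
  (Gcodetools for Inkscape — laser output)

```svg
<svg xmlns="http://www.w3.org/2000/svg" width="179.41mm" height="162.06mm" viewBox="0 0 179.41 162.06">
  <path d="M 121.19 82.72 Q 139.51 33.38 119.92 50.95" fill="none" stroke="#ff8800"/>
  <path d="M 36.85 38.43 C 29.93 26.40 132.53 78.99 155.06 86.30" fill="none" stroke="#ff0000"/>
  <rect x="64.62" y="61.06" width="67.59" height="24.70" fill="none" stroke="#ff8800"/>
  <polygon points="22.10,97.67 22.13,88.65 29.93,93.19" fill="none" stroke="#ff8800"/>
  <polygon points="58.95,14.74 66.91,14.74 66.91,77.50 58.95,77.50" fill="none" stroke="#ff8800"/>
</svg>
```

(Gcodetools for Inkscape — laser output)
G21
G90
G0 X121.19 Y79.34
M3 S357
G1 X126.24 Y93.93 F2819
G1 X129.19 Y104.80 F2819
G1 X130.03 Y111.95 F2819
G1 X128.77 Y115.39 F2819
G1 X125.40 Y115.11 F2819
G1 X119.92 Y111.11 F2819
G0 X36.85 Y123.63
M3 S787
G1 X41.64 Y124.77 F848
G1 X59.41 Y118.19 F848
G1 X84.91 Y106.95 F848
G1 X112.86 Y94.09 F848
G1 X138.00 Y82.68 F848
G1 X155.06 Y75.76 F848
G0 X64.62 Y101.00
M3 S357
G1 X132.21 Y101.00 F2819
G1 X132.21 Y76.30 F2819
G1 X64.62 Y76.30 F2819
G1 X64.62 Y101.00 F2819
G0 X22.10 Y64.39
M3 S357
G1 X22.13 Y73.41 F2819
G1 X29.93 Y68.87 F2819
G1 X22.10 Y64.39 F2819
G0 X58.95 Y147.32
M3 S357
G1 X66.91 Y147.32 F2819
G1 X66.91 Y84.56 F2819
G1 X58.95 Y84.56 F2819
G1 X58.95 Y147.32 F2819
M5
G0 X0.00 Y0.00

Since the viewBox matches the mm dimensions, user units are millimetres directly. The only transform is the Y-flip y_m = 162.06 − y_svg.

Shape 1 is a quadratic bezier drawn with `<path>`. Its stroke #ff8800 means engrave at S357, F2819. After flipping Y the toolpath is (121.19,79.34) → (126.24,93.93) → (129.19,104.80) → (130.03,111.95) → (128.77,115.39) → (125.40,115.11) → (119.92,111.11).

Shape 2 is a cubic bezier drawn with `<path>`. Its stroke #ff0000 means cut at S787, F848. After flipping Y the toolpath is (36.85,123.63) → (41.64,124.77) → (59.41,118.19) → (84.91,106.95) → (112.86,94.09) → (138.00,82.68) → (155.06,75.76).

Shape 3 is a rectangle drawn with `<rect>`. Its stroke #ff8800 means engrave at S357, F2819. After flipping Y the toolpath is (64.62,101.00) → (132.21,101.00) → (132.21,76.30) → (64.62,76.30) → (64.62,101.00), returning to the start.

Shape 4 is a regular polygon drawn with `<polygon>`. Its stroke #ff8800 means engrave at S357, F2819. After flipping Y the toolpath is (22.10,64.39) → (22.13,73.41) → (29.93,68.87) → (22.10,64.39), returning to the start.

Shape 5 is a rectangle drawn with `<polygon>`. Its stroke #ff8800 means engrave at S357, F2819. After flipping Y the toolpath is (58.95,147.32) → (66.91,147.32) → (66.91,84.56) → (58.95,84.56) → (58.95,147.32), returning to the start.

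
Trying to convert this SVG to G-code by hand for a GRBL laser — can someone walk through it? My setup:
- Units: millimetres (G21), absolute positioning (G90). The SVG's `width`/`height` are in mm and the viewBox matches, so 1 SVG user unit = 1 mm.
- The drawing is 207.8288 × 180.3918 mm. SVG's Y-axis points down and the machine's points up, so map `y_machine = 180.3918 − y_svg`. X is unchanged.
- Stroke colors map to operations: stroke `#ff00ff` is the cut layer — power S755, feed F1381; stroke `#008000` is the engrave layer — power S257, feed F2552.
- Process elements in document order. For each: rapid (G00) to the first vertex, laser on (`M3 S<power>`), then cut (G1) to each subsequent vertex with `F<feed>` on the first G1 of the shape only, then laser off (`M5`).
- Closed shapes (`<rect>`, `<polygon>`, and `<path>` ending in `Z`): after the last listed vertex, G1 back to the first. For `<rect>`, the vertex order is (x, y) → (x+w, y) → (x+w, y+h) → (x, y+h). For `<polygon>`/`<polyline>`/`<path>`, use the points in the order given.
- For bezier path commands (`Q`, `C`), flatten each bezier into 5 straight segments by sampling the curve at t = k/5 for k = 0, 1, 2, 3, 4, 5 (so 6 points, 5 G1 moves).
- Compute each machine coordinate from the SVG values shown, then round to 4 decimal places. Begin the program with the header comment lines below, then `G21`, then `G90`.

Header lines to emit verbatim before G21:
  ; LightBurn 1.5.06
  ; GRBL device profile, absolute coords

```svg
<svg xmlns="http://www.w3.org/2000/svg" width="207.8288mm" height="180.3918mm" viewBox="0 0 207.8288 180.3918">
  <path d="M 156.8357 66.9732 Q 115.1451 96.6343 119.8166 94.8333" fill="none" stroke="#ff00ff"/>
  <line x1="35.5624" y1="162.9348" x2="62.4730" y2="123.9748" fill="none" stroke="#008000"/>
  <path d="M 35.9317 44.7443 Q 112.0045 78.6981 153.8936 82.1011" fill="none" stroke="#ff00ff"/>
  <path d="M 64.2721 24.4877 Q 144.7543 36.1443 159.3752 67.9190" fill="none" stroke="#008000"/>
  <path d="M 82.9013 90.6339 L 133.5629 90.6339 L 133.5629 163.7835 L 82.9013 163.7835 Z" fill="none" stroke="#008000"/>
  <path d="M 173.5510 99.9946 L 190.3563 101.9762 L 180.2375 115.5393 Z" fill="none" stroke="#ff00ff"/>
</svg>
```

; LightBurn 1.5.06
; GRBL device profile, absolute coords
G21
G90
G00 X156.8357 Y113.4186
M3 S755
G1 X142.0139 Y102.8126 F1381
G1 X130.9012 Y94.7237
G1 X123.4973 Y89.1516
G1 X119.8025 Y86.0966
G1 X119.8166 Y85.5585
M5
G00 X35.5624 Y17.4570
M3 S257
G1 X62.4730 Y56.4170 F2552
M5
G00 X35.9317 Y135.6475
M3 S755
G1 X64.9935 Y123.2880 F1381
G1 X91.3205 Y113.3726
G1 X114.9129 Y105.9012
G1 X135.7706 Y100.8739
G1 X153.8936 Y98.2907
M5
G00 X64.2721 Y155.9041
M3 S257
G1 X93.8305 Y150.4367 F2552
G1 X118.1201 Y143.3599
G1 X137.1407 Y134.6737
G1 X150.8924 Y124.3780
G1 X159.3752 Y112.4728
M5
G00 X82.9013 Y89.7579
M3 S257
G1 X133.5629 Y89.7579 F2552
G1 X133.5629 Y16.6083
G1 X82.9013 Y16.6083
G1 X82.9013 Y89.7579
M5
G00 X173.5510 Y80.3972
M3 S755
G1 X190.3563 Y78.4156 F1381
G1 X180.2375 Y64.8525
G1 X173.5510 Y80.3972
M5

Since the viewBox matches the mm dimensions, user units are millimetres directly. The only transform is the Y-flip y_m = 180.3918 − y_svg.

Shape 1 is a quadratic bezier drawn with `<path>`. Its stroke #ff00ff means cut at S755, F1381. After flipping Y the toolpath is (156.8357,113.4186) → (142.0139,102.8126) → (130.9012,94.7237) → (123.4973,89.1516) → (119.8025,86.0966) → (119.8166,85.5585).

Shape 2 is a line segment drawn with `<line>`. Its stroke #008000 means engrave at S257, F2552. After flipping Y the toolpath is (35.5624,17.4570) → (62.4730,56.4170).

Shape 3 is a quadratic bezier drawn with `<path>`. Its stroke #ff00ff means cut at S755, F1381. After flipping Y the toolpath is (35.9317,135.6475) → (64.9935,123.2880) → (91.3205,113.3726) → (114.9129,105.9012) → (135.7706,100.8739) → (153.8936,98.2907).

Shape 4 is a quadratic bezier drawn with `<path>`. Its stroke #008000 means engrave at S257, F2552. After flipping Y the toolpath is (64.2721,155.9041) → (93.8305,150.4367) → (118.1201,143.3599) → (137.1407,134.6737) → (150.8924,124.3780) → (159.3752,112.4728).

Shape 5 is a rectangle drawn with `<path>`. Its stroke #008000 means engrave at S257, F2552. After flipping Y the toolpath is (82.9013,89.7579) → (133.5629,89.7579) → (133.5629,16.6083) → (82.9013,16.6083) → (82.9013,89.7579), returning to the start.

Shape 6 is a regular polygon drawn with `<path>`. Its stroke #ff00ff means cut at S755, F1381. After flipping Y the toolpath is (173.5510,80.3972) → (190.3563,78.4156) → (180.2375,64.8525) → (173.5510,80.3972), returning to the start.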